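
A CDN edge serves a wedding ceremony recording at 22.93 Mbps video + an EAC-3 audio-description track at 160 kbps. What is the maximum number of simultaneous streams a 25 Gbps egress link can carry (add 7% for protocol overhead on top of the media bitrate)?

Audio: 160 kbps = 0.160 Mbps.
Per-viewer media rate: 23.090 Mbps.
On the wire with 7% overhead: 24.706 Mbps.
25 Gbps = 25,000 Mbps; 25,000 / 24.706 = 1011.89 → 1011 viewers.

1011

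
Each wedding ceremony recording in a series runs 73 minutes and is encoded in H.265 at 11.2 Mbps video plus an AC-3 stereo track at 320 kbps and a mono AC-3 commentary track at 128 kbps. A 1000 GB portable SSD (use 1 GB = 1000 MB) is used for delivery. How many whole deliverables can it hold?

156

73 min = 4380 s
Audio total: 320 + 128 = 448 kbps = 0.448 Mbps.
Total bitrate: 11.648 Mbps.
Per item: 11.648 Mbps × 4380 s = 51,018 Mb = 6,377 MB.
Capacity: 1000 GB = 8,000,000 Mb; 156.81 items → 156 complete.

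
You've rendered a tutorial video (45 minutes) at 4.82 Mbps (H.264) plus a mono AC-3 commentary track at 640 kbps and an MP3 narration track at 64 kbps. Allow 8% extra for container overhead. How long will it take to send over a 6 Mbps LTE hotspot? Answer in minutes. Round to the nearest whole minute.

45 minutes

45 min = 2700 s
Audio total: 640 + 64 = 704 kbps = 0.704 Mbps.
Total bitrate: 5.524 Mbps.
File: 5.524 Mbps × 2700 s = 14914.8 Mb.
With 8% container overhead: ×1.08. → 16108.0 Mb.
At 6 Mbps: 16108.0 / 6 = 2684.7 s ≈ 44.7 minutes.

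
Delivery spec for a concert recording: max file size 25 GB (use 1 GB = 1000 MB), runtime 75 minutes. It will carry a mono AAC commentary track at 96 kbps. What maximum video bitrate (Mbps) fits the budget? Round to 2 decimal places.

44.35 Mbps

Budget: 25 GB = 200000.0 Mb.
75 min = 4500 s
Total bitrate budget: 200000.0 Mb / 4500 s = 44.444 Mbps.
Audio: 96 kbps = 0.096 Mbps.
Video: 44.444 − 0.096 = 44.348 Mbps.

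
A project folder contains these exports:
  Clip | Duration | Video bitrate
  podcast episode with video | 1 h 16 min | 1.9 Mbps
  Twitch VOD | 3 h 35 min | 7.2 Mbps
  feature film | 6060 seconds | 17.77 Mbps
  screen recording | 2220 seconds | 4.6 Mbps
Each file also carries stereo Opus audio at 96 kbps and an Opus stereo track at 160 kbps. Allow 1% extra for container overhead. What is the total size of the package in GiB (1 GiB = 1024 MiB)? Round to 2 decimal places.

Audio total: 96 + 160 = 256 kbps = 0.256 Mbps.
podcast episode with video: 2.156 Mbps × 4560 s × 1.01 = 9929.7 Mb
Twitch VOD: 7.456 Mbps × 12900 s × 1.01 = 97144.2 Mb
feature film: 18.026 Mbps × 6060 s × 1.01 = 110329.9 Mb
screen recording: 4.856 Mbps × 2220 s × 1.01 = 10888.1 Mb
Total: 228292.0 Mb = 28536.5 MB.
= 26.58 GiB.

26.58 GiB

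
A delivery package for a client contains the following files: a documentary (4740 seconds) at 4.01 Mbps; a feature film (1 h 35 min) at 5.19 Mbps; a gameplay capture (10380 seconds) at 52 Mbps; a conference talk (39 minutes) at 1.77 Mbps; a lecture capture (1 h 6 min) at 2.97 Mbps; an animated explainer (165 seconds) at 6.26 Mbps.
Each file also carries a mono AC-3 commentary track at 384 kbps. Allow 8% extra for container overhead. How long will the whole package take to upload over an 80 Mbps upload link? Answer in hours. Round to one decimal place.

2.3 hours

Audio: 384 kbps = 0.384 Mbps.
documentary: 4.394 Mbps × 4740 s × 1.08 = 22493.8 Mb
feature film: 5.574 Mbps × 5700 s × 1.08 = 34313.5 Mb
gameplay capture: 52.384 Mbps × 10380 s × 1.08 = 587245.6 Mb
conference talk: 2.154 Mbps × 2340 s × 1.08 = 5443.6 Mb
lecture capture: 3.354 Mbps × 3960 s × 1.08 = 14344.4 Mb
animated explainer: 6.644 Mbps × 165 s × 1.08 = 1184.0 Mb
Total: 665024.8 Mb = 83128.1 MB.
At 80 Mbps: 665024.8 / 80 = 8313 s ≈ 2.31 hours.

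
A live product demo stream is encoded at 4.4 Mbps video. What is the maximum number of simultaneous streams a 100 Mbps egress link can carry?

100 Mbps = 100.0 Mbps; 100.0 / 4.400 = 22.73 → 22 viewers.

22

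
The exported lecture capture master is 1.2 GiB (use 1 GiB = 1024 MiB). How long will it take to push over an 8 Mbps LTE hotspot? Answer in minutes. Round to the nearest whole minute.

21 minutes

File: 1.2 GiB = 10307.9 Mb.
At 8 Mbps: 10307.9 / 8 = 1288.5 s ≈ 21.5 minutes.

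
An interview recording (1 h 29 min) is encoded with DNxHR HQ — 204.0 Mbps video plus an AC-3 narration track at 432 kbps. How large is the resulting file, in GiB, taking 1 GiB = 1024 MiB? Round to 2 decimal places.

127.09 GiB

1 h 29 min = 89 min = 5340 s
Audio: 432 kbps = 0.432 Mbps.
Total bitrate: 204.0 + 0.432 = 204.432 Mbps.
Stream data: 204.432 Mbps × 5340 s = 1091666.9 Mb.
1,091,667 Mb = 136,458,360,000 bytes ÷ 1,073,741,824 = 127.1 GiB.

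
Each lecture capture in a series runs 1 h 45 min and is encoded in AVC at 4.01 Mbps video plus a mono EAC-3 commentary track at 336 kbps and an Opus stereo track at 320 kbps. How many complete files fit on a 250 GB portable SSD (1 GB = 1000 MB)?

1 h 45 min = 105 min = 6300 s
Audio total: 336 + 320 = 656 kbps = 0.656 Mbps.
Total bitrate: 4.666 Mbps.
Per item: 4.666 Mbps × 6300 s = 29,396 Mb = 3,674 MB.
Capacity: 250 GB = 2,000,000 Mb; 68.04 items → 68 complete.

68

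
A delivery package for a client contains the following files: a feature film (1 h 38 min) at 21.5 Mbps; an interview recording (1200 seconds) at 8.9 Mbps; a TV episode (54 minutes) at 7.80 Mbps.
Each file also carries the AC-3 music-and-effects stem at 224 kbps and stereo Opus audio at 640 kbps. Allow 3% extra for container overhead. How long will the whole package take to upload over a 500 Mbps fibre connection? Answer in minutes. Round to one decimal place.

Audio total: 224 + 640 = 864 kbps = 0.864 Mbps.
feature film: 22.364 Mbps × 5880 s × 1.03 = 135445.3 Mb
interview recording: 9.764 Mbps × 1200 s × 1.03 = 12068.3 Mb
TV episode: 8.664 Mbps × 3240 s × 1.03 = 28913.5 Mb
Total: 176427.1 Mb = 22053.4 MB.
At 500 Mbps: 176427.1 / 500 = 353 s ≈ 5.88 minutes.

5.9 minutes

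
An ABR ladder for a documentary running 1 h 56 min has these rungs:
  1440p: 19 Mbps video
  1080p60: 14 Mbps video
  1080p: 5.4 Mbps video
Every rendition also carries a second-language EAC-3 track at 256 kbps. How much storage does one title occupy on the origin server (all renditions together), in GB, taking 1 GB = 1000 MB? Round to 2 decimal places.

34.08 GB

1 h 56 min = 116 min = 6960 s
Audio: 256 kbps = 0.256 Mbps.
Sum of rendition bitrates: (19+0.256) + (14+0.256) + (5.4+0.256) = 39.168 Mbps.
× 6960 s = 272,609 Mb = 34,076 MB = 34.08 GB.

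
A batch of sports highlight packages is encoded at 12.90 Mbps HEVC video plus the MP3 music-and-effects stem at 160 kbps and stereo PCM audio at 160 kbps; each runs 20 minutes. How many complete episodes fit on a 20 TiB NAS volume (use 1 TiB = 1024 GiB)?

20 min = 1200 s
Audio total: 160 + 160 = 320 kbps = 0.320 Mbps.
Total bitrate: 13.220 Mbps.
Per item: 13.220 Mbps × 1200 s = 15,864 Mb = 1,983 MB.
Capacity: 20 TiB = 175,921,860 Mb; 11089.38 items → 11089 complete.

11089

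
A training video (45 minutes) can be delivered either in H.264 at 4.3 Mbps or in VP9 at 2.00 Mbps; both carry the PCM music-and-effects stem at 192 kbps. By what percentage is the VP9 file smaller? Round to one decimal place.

45 min = 2700 s
Audio: 192 kbps = 0.192 Mbps.
H.264: 4.492 Mbps × 2700 s = 12128.4 Mb = 1.412 GiB.
VP9: 2.192 Mbps × 2700 s = 5918.4 Mb = 0.689 GiB.
Reduction: (1 − 0.689/1.412) × 100 = 51.20%.

51.2%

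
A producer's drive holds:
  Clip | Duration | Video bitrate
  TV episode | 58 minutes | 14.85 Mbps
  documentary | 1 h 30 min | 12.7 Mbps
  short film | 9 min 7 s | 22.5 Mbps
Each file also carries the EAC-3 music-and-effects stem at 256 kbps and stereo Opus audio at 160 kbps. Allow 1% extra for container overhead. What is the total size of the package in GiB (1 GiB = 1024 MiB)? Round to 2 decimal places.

16.05 GiB

Audio total: 256 + 160 = 416 kbps = 0.416 Mbps.
TV episode: 15.266 Mbps × 3480 s × 1.01 = 53656.9 Mb
documentary: 13.116 Mbps × 5400 s × 1.01 = 71534.7 Mb
short film: 22.916 Mbps × 547 s × 1.01 = 12660.4 Mb
Total: 137852.0 Mb = 17231.5 MB.
= 16.05 GiB.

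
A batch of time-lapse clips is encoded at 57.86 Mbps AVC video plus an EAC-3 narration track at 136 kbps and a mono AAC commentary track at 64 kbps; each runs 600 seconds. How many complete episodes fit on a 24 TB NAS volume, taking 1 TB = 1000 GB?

5511

Audio total: 136 + 64 = 200 kbps = 0.200 Mbps.
Total bitrate: 58.060 Mbps.
Per item: 58.060 Mbps × 600 s = 34,836 Mb = 4,354 MB.
Capacity: 24 TB = 192,000,000 Mb; 5511.54 items → 5511 complete.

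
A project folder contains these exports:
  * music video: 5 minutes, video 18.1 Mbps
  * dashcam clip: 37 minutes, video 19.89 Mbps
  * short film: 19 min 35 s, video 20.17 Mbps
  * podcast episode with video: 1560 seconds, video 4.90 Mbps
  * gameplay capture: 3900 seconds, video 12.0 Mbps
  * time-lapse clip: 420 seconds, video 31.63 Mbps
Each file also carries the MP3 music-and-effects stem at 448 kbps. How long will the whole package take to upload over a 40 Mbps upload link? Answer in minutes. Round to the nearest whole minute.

61 minutes

Audio: 448 kbps = 0.448 Mbps.
music video: 18.548 Mbps × 300 s = 5564.4 Mb
dashcam clip: 20.338 Mbps × 2220 s = 45150.4 Mb
short film: 20.618 Mbps × 1175 s = 24226.2 Mb
podcast episode with video: 5.348 Mbps × 1560 s = 8342.9 Mb
gameplay capture: 12.448 Mbps × 3900 s = 48547.2 Mb
time-lapse clip: 32.078 Mbps × 420 s = 13472.8 Mb
Total: 145303.8 Mb = 18163.0 MB.
At 40 Mbps: 145303.8 / 40 = 3633 s ≈ 60.5 minutes.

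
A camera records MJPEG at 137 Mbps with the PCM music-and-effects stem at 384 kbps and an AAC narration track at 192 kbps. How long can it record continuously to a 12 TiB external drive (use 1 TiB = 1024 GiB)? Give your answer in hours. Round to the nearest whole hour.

213 hours

Audio total: 384 + 192 = 576 kbps = 0.576 Mbps.
Total bitrate: 137 + 0.576 = 137.576 Mbps.
Capacity: 12 TiB = 105,553,116 Mb.
Recording time: 105,553,116 / 137.576 = 767,235 s ≈ 213 hours.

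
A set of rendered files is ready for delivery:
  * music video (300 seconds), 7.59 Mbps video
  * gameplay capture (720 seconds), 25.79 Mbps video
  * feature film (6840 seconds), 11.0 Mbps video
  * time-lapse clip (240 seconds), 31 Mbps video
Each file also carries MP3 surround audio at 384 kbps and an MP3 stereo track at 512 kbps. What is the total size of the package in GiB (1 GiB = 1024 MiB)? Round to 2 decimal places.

Audio total: 384 + 512 = 896 kbps = 0.896 Mbps.
music video: 8.486 Mbps × 300 s = 2545.8 Mb
gameplay capture: 26.686 Mbps × 720 s = 19213.9 Mb
feature film: 11.896 Mbps × 6840 s = 81368.6 Mb
time-lapse clip: 31.896 Mbps × 240 s = 7655.0 Mb
Total: 110783.4 Mb = 13847.9 MB.
= 12.90 GiB.

12.90 GiB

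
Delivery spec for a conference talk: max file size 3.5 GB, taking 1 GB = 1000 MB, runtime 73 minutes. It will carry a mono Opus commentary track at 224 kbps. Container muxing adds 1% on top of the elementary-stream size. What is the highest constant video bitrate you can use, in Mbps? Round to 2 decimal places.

6.11 Mbps

Budget: 3.5 GB = 28000.0 Mb.
Stream payload after overhead: 28000.0 / 1.01 = 27722.8 Mb.
73 min = 4380 s
Total bitrate budget: 27722.8 Mb / 4380 s = 6.329 Mbps.
Audio: 224 kbps = 0.224 Mbps.
Video: 6.329 − 0.224 = 6.105 Mbps.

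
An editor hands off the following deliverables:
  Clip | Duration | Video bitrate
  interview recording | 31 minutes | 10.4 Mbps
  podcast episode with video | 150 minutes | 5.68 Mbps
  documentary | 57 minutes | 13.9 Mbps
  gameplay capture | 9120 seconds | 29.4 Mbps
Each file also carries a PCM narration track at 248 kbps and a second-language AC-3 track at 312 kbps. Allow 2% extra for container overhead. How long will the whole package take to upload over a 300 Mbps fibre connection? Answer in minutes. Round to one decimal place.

Audio total: 248 + 312 = 560 kbps = 0.560 Mbps.
interview recording: 10.960 Mbps × 1860 s × 1.02 = 20793.3 Mb
podcast episode with video: 6.240 Mbps × 9000 s × 1.02 = 57283.2 Mb
documentary: 14.460 Mbps × 3420 s × 1.02 = 50442.3 Mb
gameplay capture: 29.960 Mbps × 9120 s × 1.02 = 278699.9 Mb
Total: 407218.7 Mb = 50902.3 MB.
At 300 Mbps: 407218.7 / 300 = 1357 s ≈ 22.6 minutes.

22.6 minutes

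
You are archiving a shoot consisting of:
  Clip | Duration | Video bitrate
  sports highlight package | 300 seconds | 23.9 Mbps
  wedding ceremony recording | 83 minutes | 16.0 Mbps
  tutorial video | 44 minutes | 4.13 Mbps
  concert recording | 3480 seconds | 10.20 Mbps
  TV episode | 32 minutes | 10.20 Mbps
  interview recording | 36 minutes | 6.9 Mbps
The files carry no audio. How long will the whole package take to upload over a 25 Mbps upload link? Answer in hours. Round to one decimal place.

sports highlight package: 23.900 Mbps × 300 s = 7170.0 Mb
wedding ceremony recording: 16.000 Mbps × 4980 s = 79680.0 Mb
tutorial video: 4.130 Mbps × 2640 s = 10903.2 Mb
concert recording: 10.200 Mbps × 3480 s = 35496.0 Mb
TV episode: 10.200 Mbps × 1920 s = 19584.0 Mb
interview recording: 6.900 Mbps × 2160 s = 14904.0 Mb
Total: 167737.2 Mb = 20967.2 MB.
At 25 Mbps: 167737.2 / 25 = 6709 s ≈ 1.86 hours.

1.9 hours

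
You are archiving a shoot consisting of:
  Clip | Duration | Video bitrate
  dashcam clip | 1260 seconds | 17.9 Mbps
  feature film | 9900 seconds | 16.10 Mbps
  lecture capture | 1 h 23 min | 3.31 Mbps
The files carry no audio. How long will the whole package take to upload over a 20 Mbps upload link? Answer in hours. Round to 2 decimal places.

dashcam clip: 17.900 Mbps × 1260 s = 22554.0 Mb
feature film: 16.100 Mbps × 9900 s = 159390.0 Mb
lecture capture: 3.310 Mbps × 4980 s = 16483.8 Mb
Total: 198427.8 Mb = 24803.5 MB.
At 20 Mbps: 198427.8 / 20 = 9921 s ≈ 2.76 hours.

2.76 hours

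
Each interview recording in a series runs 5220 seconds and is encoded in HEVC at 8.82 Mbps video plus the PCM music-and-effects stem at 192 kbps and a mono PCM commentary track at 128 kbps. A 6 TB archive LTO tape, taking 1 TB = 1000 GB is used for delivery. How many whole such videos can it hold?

Audio total: 192 + 128 = 320 kbps = 0.320 Mbps.
Total bitrate: 9.140 Mbps.
Per item: 9.140 Mbps × 5220 s = 47,711 Mb = 5,964 MB.
Capacity: 6 TB = 48,000,000 Mb; 1006.06 items → 1006 complete.

1006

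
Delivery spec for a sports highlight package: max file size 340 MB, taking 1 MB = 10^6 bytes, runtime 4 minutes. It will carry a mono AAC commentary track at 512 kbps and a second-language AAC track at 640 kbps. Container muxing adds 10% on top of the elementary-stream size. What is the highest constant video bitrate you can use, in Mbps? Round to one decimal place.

9.2 Mbps

Budget: 340 MB = 2720.0 Mb.
Stream payload after overhead: 2720.0 / 1.10 = 2472.7 Mb.
4 min = 240 s
Total bitrate budget: 2472.7 Mb / 240 s = 10.303 Mbps.
Audio total: 512 + 640 = 1152 kbps = 1.152 Mbps.
Video: 10.303 − 1.152 = 9.151 Mbps.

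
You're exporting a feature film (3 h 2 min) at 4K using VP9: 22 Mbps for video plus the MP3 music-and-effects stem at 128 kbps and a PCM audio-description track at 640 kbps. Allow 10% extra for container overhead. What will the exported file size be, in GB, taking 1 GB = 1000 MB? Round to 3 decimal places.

34.186 GB

3 h 2 min = 182 min = 10920 s
Audio total: 128 + 640 = 768 kbps = 0.768 Mbps.
Total bitrate: 22 + 0.768 = 22.768 Mbps.
Stream data: 22.768 Mbps × 10920 s = 248626.6 Mb.
With 10% container overhead: ×1.10.
273,489 Mb ÷ 8 = 34,186 MB → 34.19 GB.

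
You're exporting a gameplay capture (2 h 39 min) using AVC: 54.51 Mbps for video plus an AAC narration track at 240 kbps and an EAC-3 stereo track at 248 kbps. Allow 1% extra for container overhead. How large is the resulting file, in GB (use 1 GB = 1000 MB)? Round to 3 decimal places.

66.241 GB

2 h 39 min = 159 min = 9540 s
Audio total: 240 + 248 = 488 kbps = 0.488 Mbps.
Total bitrate: 54.51 + 0.488 = 54.998 Mbps.
Stream data: 54.998 Mbps × 9540 s = 524680.9 Mb.
With 1% container overhead: ×1.01.
529,928 Mb ÷ 8 = 66,241 MB → 66.24 GB.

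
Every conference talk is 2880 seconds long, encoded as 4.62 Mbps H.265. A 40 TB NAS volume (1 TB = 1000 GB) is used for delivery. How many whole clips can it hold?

24050

Per item: 4.620 Mbps × 2880 s = 13,306 Mb = 1,663 MB.
Capacity: 40 TB = 320,000,000 Mb; 24050.02 items → 24050 complete.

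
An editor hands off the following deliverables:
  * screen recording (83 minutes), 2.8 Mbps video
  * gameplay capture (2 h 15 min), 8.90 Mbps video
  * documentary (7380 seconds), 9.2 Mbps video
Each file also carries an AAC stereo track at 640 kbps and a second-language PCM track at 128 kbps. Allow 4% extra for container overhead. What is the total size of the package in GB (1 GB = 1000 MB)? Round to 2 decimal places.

Audio total: 640 + 128 = 768 kbps = 0.768 Mbps.
screen recording: 3.568 Mbps × 4980 s × 1.04 = 18479.4 Mb
gameplay capture: 9.668 Mbps × 8100 s × 1.04 = 81443.2 Mb
documentary: 9.968 Mbps × 7380 s × 1.04 = 76506.4 Mb
Total: 176429.0 Mb = 22053.6 MB.
= 22.05 GB.

22.05 GB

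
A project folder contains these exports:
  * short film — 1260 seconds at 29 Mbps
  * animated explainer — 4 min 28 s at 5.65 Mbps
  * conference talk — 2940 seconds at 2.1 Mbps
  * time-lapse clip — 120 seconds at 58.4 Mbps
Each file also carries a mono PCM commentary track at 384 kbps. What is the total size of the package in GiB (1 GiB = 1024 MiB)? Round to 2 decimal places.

6.17 GiB

Audio: 384 kbps = 0.384 Mbps.
short film: 29.384 Mbps × 1260 s = 37023.8 Mb
animated explainer: 6.034 Mbps × 268 s = 1617.1 Mb
conference talk: 2.484 Mbps × 2940 s = 7303.0 Mb
time-lapse clip: 58.784 Mbps × 120 s = 7054.1 Mb
Total: 52998.0 Mb = 6624.7 MB.
= 6.170 GiB.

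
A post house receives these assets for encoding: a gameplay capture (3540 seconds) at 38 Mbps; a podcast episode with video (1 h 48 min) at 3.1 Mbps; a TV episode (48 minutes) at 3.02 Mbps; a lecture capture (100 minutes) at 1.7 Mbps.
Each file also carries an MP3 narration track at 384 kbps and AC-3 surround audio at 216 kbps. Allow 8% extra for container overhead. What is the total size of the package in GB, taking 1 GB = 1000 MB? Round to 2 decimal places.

Audio total: 384 + 216 = 600 kbps = 0.600 Mbps.
gameplay capture: 38.600 Mbps × 3540 s × 1.08 = 147575.5 Mb
podcast episode with video: 3.700 Mbps × 6480 s × 1.08 = 25894.1 Mb
TV episode: 3.620 Mbps × 2880 s × 1.08 = 11259.6 Mb
lecture capture: 2.300 Mbps × 6000 s × 1.08 = 14904.0 Mb
Total: 199633.2 Mb = 24954.2 MB.
= 24.95 GB.

24.95 GB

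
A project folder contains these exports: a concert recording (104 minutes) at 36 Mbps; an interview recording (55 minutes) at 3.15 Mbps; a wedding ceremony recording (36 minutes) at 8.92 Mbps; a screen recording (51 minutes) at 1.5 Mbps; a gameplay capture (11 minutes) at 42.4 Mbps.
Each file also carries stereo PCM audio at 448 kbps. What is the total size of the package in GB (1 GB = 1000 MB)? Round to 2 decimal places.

36.72 GB

Audio: 448 kbps = 0.448 Mbps.
concert recording: 36.448 Mbps × 6240 s = 227435.5 Mb
interview recording: 3.598 Mbps × 3300 s = 11873.4 Mb
wedding ceremony recording: 9.368 Mbps × 2160 s = 20234.9 Mb
screen recording: 1.948 Mbps × 3060 s = 5960.9 Mb
gameplay capture: 42.848 Mbps × 660 s = 28279.7 Mb
Total: 293784.4 Mb = 36723.0 MB.
= 36.72 GB.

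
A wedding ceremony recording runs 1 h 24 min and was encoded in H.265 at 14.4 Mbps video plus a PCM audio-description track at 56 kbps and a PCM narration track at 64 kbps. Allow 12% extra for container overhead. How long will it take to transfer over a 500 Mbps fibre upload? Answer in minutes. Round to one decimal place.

1 h 24 min = 84 min = 5040 s
Audio total: 56 + 64 = 120 kbps = 0.120 Mbps.
Total bitrate: 14.520 Mbps.
File: 14.520 Mbps × 5040 s = 73180.8 Mb.
With 12% container overhead: ×1.12. → 81962.5 Mb.
At 500 Mbps: 81962.5 / 500 = 163.9 s ≈ 2.73 minutes.

2.7 minutes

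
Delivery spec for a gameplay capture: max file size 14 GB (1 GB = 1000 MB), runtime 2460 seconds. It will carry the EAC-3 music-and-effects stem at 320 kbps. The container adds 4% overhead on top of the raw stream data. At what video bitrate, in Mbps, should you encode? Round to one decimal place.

Budget: 14 GB = 112000.0 Mb.
Stream payload after overhead: 112000.0 / 1.04 = 107692.3 Mb.
Total bitrate budget: 107692.3 Mb / 2460 s = 43.777 Mbps.
Audio: 320 kbps = 0.320 Mbps.
Video: 43.777 − 0.320 = 43.457 Mbps.

43.5 Mbps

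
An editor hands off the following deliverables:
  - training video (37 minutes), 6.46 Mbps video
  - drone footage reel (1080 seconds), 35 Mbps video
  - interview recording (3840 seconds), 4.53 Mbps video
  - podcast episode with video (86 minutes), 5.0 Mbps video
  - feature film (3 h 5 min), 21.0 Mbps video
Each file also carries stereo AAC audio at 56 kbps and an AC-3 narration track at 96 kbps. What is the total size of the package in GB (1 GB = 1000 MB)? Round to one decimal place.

41.5 GB

Audio total: 56 + 96 = 152 kbps = 0.152 Mbps.
training video: 6.612 Mbps × 2220 s = 14678.6 Mb
drone footage reel: 35.152 Mbps × 1080 s = 37964.2 Mb
interview recording: 4.682 Mbps × 3840 s = 17978.9 Mb
podcast episode with video: 5.152 Mbps × 5160 s = 26584.3 Mb
feature film: 21.152 Mbps × 11100 s = 234787.2 Mb
Total: 331993.2 Mb = 41499.2 MB.
= 41.50 GB.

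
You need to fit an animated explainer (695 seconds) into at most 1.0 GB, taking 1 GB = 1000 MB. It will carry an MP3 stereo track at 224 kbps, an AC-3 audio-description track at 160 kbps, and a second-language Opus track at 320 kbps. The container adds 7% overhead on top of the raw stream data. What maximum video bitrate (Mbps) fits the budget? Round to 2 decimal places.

Budget: 1.0 GB = 8000.0 Mb.
Stream payload after overhead: 8000.0 / 1.07 = 7476.6 Mb.
Total bitrate budget: 7476.6 Mb / 695 s = 10.758 Mbps.
Audio total: 224 + 160 + 320 = 704 kbps = 0.704 Mbps.
Video: 10.758 − 0.704 = 10.054 Mbps.

10.05 Mbps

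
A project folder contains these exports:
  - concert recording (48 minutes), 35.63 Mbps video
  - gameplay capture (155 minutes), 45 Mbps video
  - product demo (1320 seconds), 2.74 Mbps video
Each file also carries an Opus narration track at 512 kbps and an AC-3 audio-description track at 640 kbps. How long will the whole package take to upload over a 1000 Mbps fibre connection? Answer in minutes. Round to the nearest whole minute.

Audio total: 512 + 640 = 1152 kbps = 1.152 Mbps.
concert recording: 36.782 Mbps × 2880 s = 105932.2 Mb
gameplay capture: 46.152 Mbps × 9300 s = 429213.6 Mb
product demo: 3.892 Mbps × 1320 s = 5137.4 Mb
Total: 540283.2 Mb = 67535.4 MB.
At 1000 Mbps: 540283.2 / 1000 = 540 s ≈ 9 minutes.

9 minutes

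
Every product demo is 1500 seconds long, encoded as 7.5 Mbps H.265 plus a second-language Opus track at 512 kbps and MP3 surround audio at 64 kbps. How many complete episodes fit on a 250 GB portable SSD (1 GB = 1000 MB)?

Audio total: 512 + 64 = 576 kbps = 0.576 Mbps.
Total bitrate: 8.076 Mbps.
Per item: 8.076 Mbps × 1500 s = 12,114 Mb = 1,514 MB.
Capacity: 250 GB = 2,000,000 Mb; 165.10 items → 165 complete.

165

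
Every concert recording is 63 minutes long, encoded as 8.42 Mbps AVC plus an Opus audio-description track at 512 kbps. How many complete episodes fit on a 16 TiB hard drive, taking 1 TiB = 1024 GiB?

63 min = 3780 s
Audio: 512 kbps = 0.512 Mbps.
Total bitrate: 8.932 Mbps.
Per item: 8.932 Mbps × 3780 s = 33,763 Mb = 4,220 MB.
Capacity: 16 TiB = 140,737,488 Mb; 4168.40 items → 4168 complete.

4168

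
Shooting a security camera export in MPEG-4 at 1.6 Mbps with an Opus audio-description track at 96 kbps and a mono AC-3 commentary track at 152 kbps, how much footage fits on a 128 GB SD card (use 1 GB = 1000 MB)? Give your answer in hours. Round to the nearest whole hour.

154 hours

Audio total: 96 + 152 = 248 kbps = 0.248 Mbps.
Total bitrate: 1.6 + 0.248 = 1.848 Mbps.
Capacity: 128 GB = 1,024,000 Mb.
Recording time: 1,024,000 / 1.848 = 554,113 s ≈ 154 hours.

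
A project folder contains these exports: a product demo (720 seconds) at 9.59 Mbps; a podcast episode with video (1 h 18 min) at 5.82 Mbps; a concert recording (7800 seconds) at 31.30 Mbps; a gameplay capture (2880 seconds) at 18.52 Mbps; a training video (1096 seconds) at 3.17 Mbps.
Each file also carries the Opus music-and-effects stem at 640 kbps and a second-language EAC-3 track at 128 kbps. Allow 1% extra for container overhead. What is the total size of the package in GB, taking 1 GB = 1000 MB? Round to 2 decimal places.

Audio total: 640 + 128 = 768 kbps = 0.768 Mbps.
product demo: 10.358 Mbps × 720 s × 1.01 = 7532.3 Mb
podcast episode with video: 6.588 Mbps × 4680 s × 1.01 = 31140.2 Mb
concert recording: 32.068 Mbps × 7800 s × 1.01 = 252631.7 Mb
gameplay capture: 19.288 Mbps × 2880 s × 1.01 = 56104.9 Mb
training video: 3.938 Mbps × 1096 s × 1.01 = 4359.2 Mb
Total: 351768.3 Mb = 43971.0 MB.
= 43.97 GB.

43.97 GB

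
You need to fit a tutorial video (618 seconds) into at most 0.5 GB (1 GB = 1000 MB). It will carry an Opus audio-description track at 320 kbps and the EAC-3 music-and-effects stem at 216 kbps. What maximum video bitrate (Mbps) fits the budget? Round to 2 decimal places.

5.94 Mbps

Budget: 0.5 GB = 4000.0 Mb.
Total bitrate budget: 4000.0 Mb / 618 s = 6.472 Mbps.
Audio total: 320 + 216 = 536 kbps = 0.536 Mbps.
Video: 6.472 − 0.536 = 5.936 Mbps.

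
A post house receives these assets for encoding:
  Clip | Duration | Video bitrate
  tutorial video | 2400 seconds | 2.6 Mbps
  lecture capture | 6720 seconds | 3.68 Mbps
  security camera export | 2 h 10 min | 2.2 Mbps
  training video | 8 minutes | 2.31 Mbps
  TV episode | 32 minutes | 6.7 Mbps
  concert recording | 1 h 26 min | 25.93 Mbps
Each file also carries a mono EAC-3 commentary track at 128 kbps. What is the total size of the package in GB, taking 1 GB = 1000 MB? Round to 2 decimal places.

24.88 GB

Audio: 128 kbps = 0.128 Mbps.
tutorial video: 2.728 Mbps × 2400 s = 6547.2 Mb
lecture capture: 3.808 Mbps × 6720 s = 25589.8 Mb
security camera export: 2.328 Mbps × 7800 s = 18158.4 Mb
training video: 2.438 Mbps × 480 s = 1170.2 Mb
TV episode: 6.828 Mbps × 1920 s = 13109.8 Mb
concert recording: 26.058 Mbps × 5160 s = 134459.3 Mb
Total: 199034.6 Mb = 24879.3 MB.
= 24.88 GB.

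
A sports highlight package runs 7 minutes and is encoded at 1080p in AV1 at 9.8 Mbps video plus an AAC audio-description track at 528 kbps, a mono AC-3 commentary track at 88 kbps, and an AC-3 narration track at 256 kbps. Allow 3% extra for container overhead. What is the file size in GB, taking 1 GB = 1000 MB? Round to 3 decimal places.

7 min = 420 s
Audio total: 528 + 88 + 256 = 872 kbps = 0.872 Mbps.
Total bitrate: 9.8 + 0.872 = 10.672 Mbps.
Stream data: 10.672 Mbps × 420 s = 4482.2 Mb.
With 3% container overhead: ×1.03.
4,617 Mb ÷ 8 = 577.1 MB → 0.5771 GB.

0.577 GB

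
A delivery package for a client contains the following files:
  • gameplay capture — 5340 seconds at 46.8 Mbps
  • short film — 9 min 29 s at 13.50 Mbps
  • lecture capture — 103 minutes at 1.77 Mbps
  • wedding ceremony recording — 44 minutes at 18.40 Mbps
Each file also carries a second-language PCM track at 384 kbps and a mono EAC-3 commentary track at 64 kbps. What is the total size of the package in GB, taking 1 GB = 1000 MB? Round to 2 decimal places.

40.46 GB

Audio total: 384 + 64 = 448 kbps = 0.448 Mbps.
gameplay capture: 47.248 Mbps × 5340 s = 252304.3 Mb
short film: 13.948 Mbps × 569 s = 7936.4 Mb
lecture capture: 2.218 Mbps × 6180 s = 13707.2 Mb
wedding ceremony recording: 18.848 Mbps × 2640 s = 49758.7 Mb
Total: 323706.7 Mb = 40463.3 MB.
= 40.46 GB.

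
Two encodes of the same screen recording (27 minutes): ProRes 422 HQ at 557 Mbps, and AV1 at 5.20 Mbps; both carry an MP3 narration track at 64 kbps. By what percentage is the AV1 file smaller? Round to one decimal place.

99.1%

27 min = 1620 s
Audio: 64 kbps = 0.064 Mbps.
ProRes 422 HQ: 557.064 Mbps × 1620 s = 902443.7 Mb = 105.058 GiB.
AV1: 5.264 Mbps × 1620 s = 8527.7 Mb = 0.993 GiB.
Reduction: (1 − 0.993/105.058) × 100 = 99.06%.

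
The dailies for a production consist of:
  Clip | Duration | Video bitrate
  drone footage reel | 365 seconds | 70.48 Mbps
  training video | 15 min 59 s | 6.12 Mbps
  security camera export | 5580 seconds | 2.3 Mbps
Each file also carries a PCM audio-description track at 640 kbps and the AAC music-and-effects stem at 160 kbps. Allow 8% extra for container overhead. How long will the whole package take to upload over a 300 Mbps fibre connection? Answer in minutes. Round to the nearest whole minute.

Audio total: 640 + 160 = 800 kbps = 0.800 Mbps.
drone footage reel: 71.280 Mbps × 365 s × 1.08 = 28098.6 Mb
training video: 6.920 Mbps × 959 s × 1.08 = 7167.2 Mb
security camera export: 3.100 Mbps × 5580 s × 1.08 = 18681.8 Mb
Total: 53947.6 Mb = 6743.4 MB.
At 300 Mbps: 53947.6 / 300 = 180 s ≈ 3 minutes.

3 minutes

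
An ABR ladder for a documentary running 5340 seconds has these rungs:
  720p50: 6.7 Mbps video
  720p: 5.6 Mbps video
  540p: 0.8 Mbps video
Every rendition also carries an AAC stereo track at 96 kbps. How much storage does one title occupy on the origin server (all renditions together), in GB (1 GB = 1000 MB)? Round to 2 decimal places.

8.94 GB

Audio: 96 kbps = 0.096 Mbps.
Sum of rendition bitrates: (6.7+0.096) + (5.6+0.096) + (0.8+0.096) = 13.388 Mbps.
× 5340 s = 71,492 Mb = 8,936 MB = 8.936 GB.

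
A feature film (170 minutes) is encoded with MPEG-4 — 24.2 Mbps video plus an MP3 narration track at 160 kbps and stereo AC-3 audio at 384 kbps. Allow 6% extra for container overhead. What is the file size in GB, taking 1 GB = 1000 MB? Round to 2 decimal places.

170 min = 10200 s
Audio total: 160 + 384 = 544 kbps = 0.544 Mbps.
Total bitrate: 24.2 + 0.544 = 24.744 Mbps.
Stream data: 24.744 Mbps × 10200 s = 252388.8 Mb.
With 6% container overhead: ×1.06.
267,532 Mb ÷ 8 = 33,442 MB → 33.44 GB.

33.44 GB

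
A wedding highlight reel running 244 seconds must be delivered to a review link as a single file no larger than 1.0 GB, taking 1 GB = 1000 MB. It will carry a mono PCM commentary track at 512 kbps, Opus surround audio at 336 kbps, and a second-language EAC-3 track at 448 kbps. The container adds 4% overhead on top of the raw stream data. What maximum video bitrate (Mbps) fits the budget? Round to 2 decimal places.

Budget: 1.0 GB = 8000.0 Mb.
Stream payload after overhead: 8000.0 / 1.04 = 7692.3 Mb.
Total bitrate budget: 7692.3 Mb / 244 s = 31.526 Mbps.
Audio total: 512 + 336 + 448 = 1296 kbps = 1.296 Mbps.
Video: 31.526 − 1.296 = 30.230 Mbps.

30.23 Mbps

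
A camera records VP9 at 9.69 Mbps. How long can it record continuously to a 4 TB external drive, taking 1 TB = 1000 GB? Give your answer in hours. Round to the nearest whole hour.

917 hours

Capacity: 4 TB = 32,000,000 Mb.
Recording time: 32,000,000 / 9.690 = 3,302,374 s ≈ 917 hours.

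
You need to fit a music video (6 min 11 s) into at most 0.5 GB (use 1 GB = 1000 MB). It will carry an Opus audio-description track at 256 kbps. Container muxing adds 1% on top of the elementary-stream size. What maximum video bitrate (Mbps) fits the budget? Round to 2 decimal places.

Budget: 0.5 GB = 4000.0 Mb.
Stream payload after overhead: 4000.0 / 1.01 = 3960.4 Mb.
6 min 11 s = 371 s
Total bitrate budget: 3960.4 Mb / 371 s = 10.675 Mbps.
Audio: 256 kbps = 0.256 Mbps.
Video: 10.675 − 0.256 = 10.419 Mbps.

10.42 Mbps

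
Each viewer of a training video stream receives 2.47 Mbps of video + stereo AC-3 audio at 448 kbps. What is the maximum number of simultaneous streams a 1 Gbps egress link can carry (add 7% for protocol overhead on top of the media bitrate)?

Audio: 448 kbps = 0.448 Mbps.
Per-viewer media rate: 2.918 Mbps.
On the wire with 7% overhead: 3.122 Mbps.
1 Gbps = 1,000 Mbps; 1,000 / 3.122 = 320.28 → 320 viewers.

320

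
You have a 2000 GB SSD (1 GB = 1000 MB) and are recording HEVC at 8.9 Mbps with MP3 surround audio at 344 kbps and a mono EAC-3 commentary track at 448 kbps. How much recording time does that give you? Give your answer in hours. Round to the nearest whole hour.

459 hours

Audio total: 344 + 448 = 792 kbps = 0.792 Mbps.
Total bitrate: 8.9 + 0.792 = 9.692 Mbps.
Capacity: 2000 GB = 16,000,000 Mb.
Recording time: 16,000,000 / 9.692 = 1,650,846 s ≈ 459 hours.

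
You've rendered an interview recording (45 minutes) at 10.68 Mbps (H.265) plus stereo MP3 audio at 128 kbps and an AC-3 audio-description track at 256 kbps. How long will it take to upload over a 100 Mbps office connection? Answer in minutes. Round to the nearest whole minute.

5 minutes

45 min = 2700 s
Audio total: 128 + 256 = 384 kbps = 0.384 Mbps.
Total bitrate: 11.064 Mbps.
File: 11.064 Mbps × 2700 s = 29872.8 Mb.
At 100 Mbps: 29872.8 / 100 = 298.7 s ≈ 4.98 minutes.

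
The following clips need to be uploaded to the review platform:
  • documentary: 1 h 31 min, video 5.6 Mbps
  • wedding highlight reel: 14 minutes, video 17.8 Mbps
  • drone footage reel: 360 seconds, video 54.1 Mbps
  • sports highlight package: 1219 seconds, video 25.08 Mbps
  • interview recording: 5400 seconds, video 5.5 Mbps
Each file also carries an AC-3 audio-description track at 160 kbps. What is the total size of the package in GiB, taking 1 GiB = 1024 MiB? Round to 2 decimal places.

14.83 GiB

Audio: 160 kbps = 0.160 Mbps.
documentary: 5.760 Mbps × 5460 s = 31449.6 Mb
wedding highlight reel: 17.960 Mbps × 840 s = 15086.4 Mb
drone footage reel: 54.260 Mbps × 360 s = 19533.6 Mb
sports highlight package: 25.240 Mbps × 1219 s = 30767.6 Mb
interview recording: 5.660 Mbps × 5400 s = 30564.0 Mb
Total: 127401.2 Mb = 15925.1 MB.
= 14.83 GiB.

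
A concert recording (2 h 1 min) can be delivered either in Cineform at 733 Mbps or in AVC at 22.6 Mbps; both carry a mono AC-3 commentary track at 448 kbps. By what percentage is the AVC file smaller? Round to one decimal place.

96.9%

2 h 1 min = 121 min = 7260 s
Audio: 448 kbps = 0.448 Mbps.
Cineform: 733.448 Mbps × 7260 s = 5324832.5 Mb = 619.892 GiB.
AVC: 23.048 Mbps × 7260 s = 167328.5 Mb = 19.480 GiB.
Reduction: (1 − 19.480/619.892) × 100 = 96.86%.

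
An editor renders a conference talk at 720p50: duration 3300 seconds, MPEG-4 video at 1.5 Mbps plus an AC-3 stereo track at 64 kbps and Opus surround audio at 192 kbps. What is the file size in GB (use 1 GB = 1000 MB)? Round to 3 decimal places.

0.724 GB

Audio total: 64 + 192 = 256 kbps = 0.256 Mbps.
Total bitrate: 1.5 + 0.256 = 1.756 Mbps.
Stream data: 1.756 Mbps × 3300 s = 5794.8 Mb.
5,795 Mb ÷ 8 = 724.4 MB → 0.7244 GB.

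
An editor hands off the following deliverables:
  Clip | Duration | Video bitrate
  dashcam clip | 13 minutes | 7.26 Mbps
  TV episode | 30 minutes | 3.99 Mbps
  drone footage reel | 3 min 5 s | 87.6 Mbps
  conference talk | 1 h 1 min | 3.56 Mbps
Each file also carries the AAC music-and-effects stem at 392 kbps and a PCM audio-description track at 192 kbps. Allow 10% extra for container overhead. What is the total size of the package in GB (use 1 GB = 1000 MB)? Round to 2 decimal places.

Audio total: 392 + 192 = 584 kbps = 0.584 Mbps.
dashcam clip: 7.844 Mbps × 780 s × 1.10 = 6730.2 Mb
TV episode: 4.574 Mbps × 1800 s × 1.10 = 9056.5 Mb
drone footage reel: 88.184 Mbps × 185 s × 1.10 = 17945.4 Mb
conference talk: 4.144 Mbps × 3660 s × 1.10 = 16683.7 Mb
Total: 50415.9 Mb = 6302.0 MB.
= 6.302 GB.

6.30 GB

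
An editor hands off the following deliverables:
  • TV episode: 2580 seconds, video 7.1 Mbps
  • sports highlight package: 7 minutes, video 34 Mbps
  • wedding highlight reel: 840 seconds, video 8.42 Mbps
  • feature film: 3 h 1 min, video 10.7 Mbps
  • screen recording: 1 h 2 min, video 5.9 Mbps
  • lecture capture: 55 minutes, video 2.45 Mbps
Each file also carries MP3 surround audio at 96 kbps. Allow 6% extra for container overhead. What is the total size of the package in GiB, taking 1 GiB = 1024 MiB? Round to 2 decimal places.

23.20 GiB

Audio: 96 kbps = 0.096 Mbps.
TV episode: 7.196 Mbps × 2580 s × 1.06 = 19679.6 Mb
sports highlight package: 34.096 Mbps × 420 s × 1.06 = 15179.5 Mb
wedding highlight reel: 8.516 Mbps × 840 s × 1.06 = 7582.6 Mb
feature film: 10.796 Mbps × 10860 s × 1.06 = 124279.2 Mb
screen recording: 5.996 Mbps × 3720 s × 1.06 = 23643.4 Mb
lecture capture: 2.546 Mbps × 3300 s × 1.06 = 8905.9 Mb
Total: 199270.4 Mb = 24908.8 MB.
= 23.20 GiB.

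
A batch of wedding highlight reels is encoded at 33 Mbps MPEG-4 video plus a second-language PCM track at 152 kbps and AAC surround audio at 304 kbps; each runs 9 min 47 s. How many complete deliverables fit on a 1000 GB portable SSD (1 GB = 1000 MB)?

9 min 47 s = 587 s
Audio total: 152 + 304 = 456 kbps = 0.456 Mbps.
Total bitrate: 33.456 Mbps.
Per item: 33.456 Mbps × 587 s = 19,639 Mb = 2,455 MB.
Capacity: 1000 GB = 8,000,000 Mb; 407.36 items → 407 complete.

407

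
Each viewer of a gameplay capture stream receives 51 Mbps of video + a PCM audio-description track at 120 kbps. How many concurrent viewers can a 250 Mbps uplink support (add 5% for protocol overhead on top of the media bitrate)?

Audio: 120 kbps = 0.120 Mbps.
Per-viewer media rate: 51.120 Mbps.
On the wire with 5% overhead: 53.676 Mbps.
250 Mbps = 250.0 Mbps; 250.0 / 53.676 = 4.66 → 4 viewers.

4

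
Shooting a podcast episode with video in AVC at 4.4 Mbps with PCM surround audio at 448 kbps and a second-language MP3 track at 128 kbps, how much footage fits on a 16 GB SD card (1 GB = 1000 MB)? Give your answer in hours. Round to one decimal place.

Audio total: 448 + 128 = 576 kbps = 0.576 Mbps.
Total bitrate: 4.4 + 0.576 = 4.976 Mbps.
Capacity: 16 GB = 128,000 Mb.
Recording time: 128,000 / 4.976 = 25,723 s ≈ 7.15 hours.

7.1 hours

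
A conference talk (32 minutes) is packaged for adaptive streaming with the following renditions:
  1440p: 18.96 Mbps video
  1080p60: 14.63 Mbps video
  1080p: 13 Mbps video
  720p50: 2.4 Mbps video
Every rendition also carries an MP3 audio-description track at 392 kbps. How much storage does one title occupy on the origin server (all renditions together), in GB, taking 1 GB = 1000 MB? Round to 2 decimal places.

32 min = 1920 s
Audio: 392 kbps = 0.392 Mbps.
Sum of rendition bitrates: (18.96+0.392) + (14.63+0.392) + (13+0.392) + (2.4+0.392) = 50.558 Mbps.
× 1920 s = 97,071 Mb = 12,134 MB = 12.13 GB.

12.13 GB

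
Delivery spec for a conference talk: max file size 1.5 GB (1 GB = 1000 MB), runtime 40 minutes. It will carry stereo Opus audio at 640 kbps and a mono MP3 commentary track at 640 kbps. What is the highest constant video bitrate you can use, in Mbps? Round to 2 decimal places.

Budget: 1.5 GB = 12000.0 Mb.
40 min = 2400 s
Total bitrate budget: 12000.0 Mb / 2400 s = 5.000 Mbps.
Audio total: 640 + 640 = 1280 kbps = 1.280 Mbps.
Video: 5.000 − 1.280 = 3.720 Mbps.

3.72 Mbps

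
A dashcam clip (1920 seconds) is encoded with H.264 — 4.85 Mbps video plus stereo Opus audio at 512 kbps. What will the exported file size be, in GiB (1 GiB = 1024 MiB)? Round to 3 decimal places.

1.199 GiB

Audio: 512 kbps = 0.512 Mbps.
Total bitrate: 4.85 + 0.512 = 5.362 Mbps.
Stream data: 5.362 Mbps × 1920 s = 10295.0 Mb.
10,295 Mb = 1,286,880,000 bytes ÷ 1,073,741,824 = 1.199 GiB.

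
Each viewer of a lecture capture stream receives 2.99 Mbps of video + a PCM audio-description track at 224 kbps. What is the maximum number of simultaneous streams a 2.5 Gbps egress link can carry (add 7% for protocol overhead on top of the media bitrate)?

726

Audio: 224 kbps = 0.224 Mbps.
Per-viewer media rate: 3.214 Mbps.
On the wire with 7% overhead: 3.439 Mbps.
2.5 Gbps = 2,500 Mbps; 2,500 / 3.439 = 726.96 → 726 viewers.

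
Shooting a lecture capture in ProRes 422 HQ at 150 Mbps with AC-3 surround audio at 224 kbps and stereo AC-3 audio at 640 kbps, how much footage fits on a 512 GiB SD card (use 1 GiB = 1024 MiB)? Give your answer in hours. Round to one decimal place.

8.1 hours

Audio total: 224 + 640 = 864 kbps = 0.864 Mbps.
Total bitrate: 150 + 0.864 = 150.864 Mbps.
Capacity: 512 GiB = 4,398,047 Mb.
Recording time: 4,398,047 / 150.864 = 29,152 s ≈ 8.10 hours.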